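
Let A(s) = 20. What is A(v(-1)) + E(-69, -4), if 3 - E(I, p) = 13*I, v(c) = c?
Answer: 920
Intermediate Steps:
E(I, p) = 3 - 13*I
A(v(-1)) + E(-69, -4) = 20 + (3 - 13*(-69)) = 20 + (3 + 897) = 20 + 900 = 920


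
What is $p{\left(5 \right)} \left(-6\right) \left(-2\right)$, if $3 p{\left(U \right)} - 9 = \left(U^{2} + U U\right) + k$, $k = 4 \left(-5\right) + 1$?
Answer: $160$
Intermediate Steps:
$k = -19$ ($k = -20 + 1 = -19$)
$p{\left(U \right)} = - \frac{10}{3} + \frac{2 U^{2}}{3}$ ($p{\left(U \right)} = 3 + \frac{\left(U^{2} + U U\right) - 19}{3} = 3 + \frac{\left(U^{2} + U^{2}\right) - 19}{3} = 3 + \frac{2 U^{2} - 19}{3} = 3 + \frac{-19 + 2 U^{2}}{3} = 3 + \left(- \frac{19}{3} + \frac{2 U^{2}}{3}\right) = - \frac{10}{3} + \frac{2 U^{2}}{3}$)
$p{\left(5 \right)} \left(-6\right) \left(-2\right) = \left(- \frac{10}{3} + \frac{2 \cdot 5^{2}}{3}\right) \left(-6\right) \left(-2\right) = \left(- \frac{10}{3} + \frac{2}{3} \cdot 25\right) \left(-6\right) \left(-2\right) = \left(- \frac{10}{3} + \frac{50}{3}\right) \left(-6\right) \left(-2\right) = \frac{40}{3} \left(-6\right) \left(-2\right) = \left(-80\right) \left(-2\right) = 160$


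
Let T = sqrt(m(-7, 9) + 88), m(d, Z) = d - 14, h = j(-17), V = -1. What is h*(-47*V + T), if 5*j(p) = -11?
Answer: -517/5 - 11*sqrt(67)/5 ≈ -121.41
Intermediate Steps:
j(p) = -11/5 (j(p) = (1/5)*(-11) = -11/5)
h = -11/5 ≈ -2.2000
m(d, Z) = -14 + d
T = sqrt(67) (T = sqrt((-14 - 7) + 88) = sqrt(-21 + 88) = sqrt(67) ≈ 8.1853)
h*(-47*V + T) = -11*(-47*(-1) + sqrt(67))/5 = -11*(47 + sqrt(67))/5 = -517/5 - 11*sqrt(67)/5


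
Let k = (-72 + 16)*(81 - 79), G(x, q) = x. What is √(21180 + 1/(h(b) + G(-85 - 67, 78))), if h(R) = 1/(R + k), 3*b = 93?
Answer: √3211098146067/12313 ≈ 145.53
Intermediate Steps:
b = 31 (b = (⅓)*93 = 31)
k = -112 (k = -56*2 = -112)
h(R) = 1/(-112 + R) (h(R) = 1/(R - 112) = 1/(-112 + R))
√(21180 + 1/(h(b) + G(-85 - 67, 78))) = √(21180 + 1/(1/(-112 + 31) + (-85 - 67))) = √(21180 + 1/(1/(-81) - 152)) = √(21180 + 1/(-1/81 - 152)) = √(21180 + 1/(-12313/81)) = √(21180 - 81/12313) = √(260789259/12313) = √3211098146067/12313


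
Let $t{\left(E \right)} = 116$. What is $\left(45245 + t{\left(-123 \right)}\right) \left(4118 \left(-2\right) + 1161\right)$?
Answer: $-320929075$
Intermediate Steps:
$\left(45245 + t{\left(-123 \right)}\right) \left(4118 \left(-2\right) + 1161\right) = \left(45245 + 116\right) \left(4118 \left(-2\right) + 1161\right) = 45361 \left(-8236 + 1161\right) = 45361 \left(-7075\right) = -320929075$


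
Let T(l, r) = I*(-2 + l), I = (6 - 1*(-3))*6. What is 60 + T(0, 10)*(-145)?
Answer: 15720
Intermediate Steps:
I = 54 (I = (6 + 3)*6 = 9*6 = 54)
T(l, r) = -108 + 54*l (T(l, r) = 54*(-2 + l) = -108 + 54*l)
60 + T(0, 10)*(-145) = 60 + (-108 + 54*0)*(-145) = 60 + (-108 + 0)*(-145) = 60 - 108*(-145) = 60 + 15660 = 15720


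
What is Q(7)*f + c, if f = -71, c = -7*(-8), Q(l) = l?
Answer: -441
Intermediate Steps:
c = 56
Q(7)*f + c = 7*(-71) + 56 = -497 + 56 = -441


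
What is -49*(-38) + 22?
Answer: 1884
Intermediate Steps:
-49*(-38) + 22 = 1862 + 22 = 1884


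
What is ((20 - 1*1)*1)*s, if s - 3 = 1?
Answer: 76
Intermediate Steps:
s = 4 (s = 3 + 1 = 4)
((20 - 1*1)*1)*s = ((20 - 1*1)*1)*4 = ((20 - 1)*1)*4 = (19*1)*4 = 19*4 = 76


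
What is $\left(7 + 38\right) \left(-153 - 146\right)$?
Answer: $-13455$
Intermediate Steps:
$\left(7 + 38\right) \left(-153 - 146\right) = 45 \left(-299\right) = -13455$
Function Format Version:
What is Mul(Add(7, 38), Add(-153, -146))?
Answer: -13455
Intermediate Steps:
Mul(Add(7, 38), Add(-153, -146)) = Mul(45, -299) = -13455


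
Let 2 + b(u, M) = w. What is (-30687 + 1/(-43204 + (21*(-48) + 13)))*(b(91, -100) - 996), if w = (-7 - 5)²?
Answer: 1158309845756/44199 ≈ 2.6207e+7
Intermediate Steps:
w = 144 (w = (-12)² = 144)
b(u, M) = 142 (b(u, M) = -2 + 144 = 142)
(-30687 + 1/(-43204 + (21*(-48) + 13)))*(b(91, -100) - 996) = (-30687 + 1/(-43204 + (21*(-48) + 13)))*(142 - 996) = (-30687 + 1/(-43204 + (-1008 + 13)))*(-854) = (-30687 + 1/(-43204 - 995))*(-854) = (-30687 + 1/(-44199))*(-854) = (-30687 - 1/44199)*(-854) = -1356334714/44199*(-854) = 1158309845756/44199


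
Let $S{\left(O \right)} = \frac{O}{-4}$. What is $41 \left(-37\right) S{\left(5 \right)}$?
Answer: $\frac{7585}{4} \approx 1896.3$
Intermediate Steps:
$S{\left(O \right)} = - \frac{O}{4}$ ($S{\left(O \right)} = O \left(- \frac{1}{4}\right) = - \frac{O}{4}$)
$41 \left(-37\right) S{\left(5 \right)} = 41 \left(-37\right) \left(\left(- \frac{1}{4}\right) 5\right) = \left(-1517\right) \left(- \frac{5}{4}\right) = \frac{7585}{4}$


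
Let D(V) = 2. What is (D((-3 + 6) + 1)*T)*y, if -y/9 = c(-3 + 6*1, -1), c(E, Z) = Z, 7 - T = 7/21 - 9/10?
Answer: 681/5 ≈ 136.20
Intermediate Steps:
T = 227/30 (T = 7 - (7/21 - 9/10) = 7 - (7*(1/21) - 9*⅒) = 7 - (⅓ - 9/10) = 7 - 1*(-17/30) = 7 + 17/30 = 227/30 ≈ 7.5667)
y = 9 (y = -9*(-1) = 9)
(D((-3 + 6) + 1)*T)*y = (2*(227/30))*9 = (227/15)*9 = 681/5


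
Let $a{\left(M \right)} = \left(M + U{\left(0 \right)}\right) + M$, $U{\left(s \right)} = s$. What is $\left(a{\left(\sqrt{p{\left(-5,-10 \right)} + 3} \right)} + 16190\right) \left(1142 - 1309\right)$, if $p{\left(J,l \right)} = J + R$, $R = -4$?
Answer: $-2703730 - 334 i \sqrt{6} \approx -2.7037 \cdot 10^{6} - 818.13 i$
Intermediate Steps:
$p{\left(J,l \right)} = -4 + J$ ($p{\left(J,l \right)} = J - 4 = -4 + J$)
$a{\left(M \right)} = 2 M$ ($a{\left(M \right)} = \left(M + 0\right) + M = M + M = 2 M$)
$\left(a{\left(\sqrt{p{\left(-5,-10 \right)} + 3} \right)} + 16190\right) \left(1142 - 1309\right) = \left(2 \sqrt{\left(-4 - 5\right) + 3} + 16190\right) \left(1142 - 1309\right) = \left(2 \sqrt{-9 + 3} + 16190\right) \left(-167\right) = \left(2 \sqrt{-6} + 16190\right) \left(-167\right) = \left(2 i \sqrt{6} + 16190\right) \left(-167\right) = \left(16190 + 2 i \sqrt{6}\right) \left(-167\right) = -2703730 - 334 i \sqrt{6}$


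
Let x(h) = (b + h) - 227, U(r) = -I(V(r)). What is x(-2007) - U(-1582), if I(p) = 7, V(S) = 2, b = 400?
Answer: -1827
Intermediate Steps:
U(r) = -7 (U(r) = -1*7 = -7)
x(h) = 173 + h (x(h) = (400 + h) - 227 = 173 + h)
x(-2007) - U(-1582) = (173 - 2007) - 1*(-7) = -1834 + 7 = -1827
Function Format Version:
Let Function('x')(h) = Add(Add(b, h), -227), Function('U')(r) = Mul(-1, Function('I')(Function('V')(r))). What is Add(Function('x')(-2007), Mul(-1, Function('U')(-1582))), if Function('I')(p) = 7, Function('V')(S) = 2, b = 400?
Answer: -1827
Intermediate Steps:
Function('U')(r) = -7 (Function('U')(r) = Mul(-1, 7) = -7)
Function('x')(h) = Add(173, h) (Function('x')(h) = Add(Add(400, h), -227) = Add(173, h))
Add(Function('x')(-2007), Mul(-1, Function('U')(-1582))) = Add(Add(173, -2007), Mul(-1, -7)) = Add(-1834, 7) = -1827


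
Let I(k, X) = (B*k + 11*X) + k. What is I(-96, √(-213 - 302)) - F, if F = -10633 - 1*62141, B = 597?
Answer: 15366 + 11*I*√515 ≈ 15366.0 + 249.63*I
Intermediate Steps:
I(k, X) = 11*X + 598*k (I(k, X) = (597*k + 11*X) + k = (11*X + 597*k) + k = 11*X + 598*k)
F = -72774 (F = -10633 - 62141 = -72774)
I(-96, √(-213 - 302)) - F = (11*√(-213 - 302) + 598*(-96)) - 1*(-72774) = (11*√(-515) - 57408) + 72774 = (11*(I*√515) - 57408) + 72774 = (11*I*√515 - 57408) + 72774 = (-57408 + 11*I*√515) + 72774 = 15366 + 11*I*√515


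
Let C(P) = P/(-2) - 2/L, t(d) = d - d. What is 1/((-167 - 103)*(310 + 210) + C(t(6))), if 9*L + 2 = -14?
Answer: -8/1123191 ≈ -7.1226e-6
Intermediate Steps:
L = -16/9 (L = -2/9 + (⅑)*(-14) = -2/9 - 14/9 = -16/9 ≈ -1.7778)
t(d) = 0
C(P) = 9/8 - P/2 (C(P) = P/(-2) - 2/(-16/9) = P*(-½) - 2*(-9/16) = -P/2 + 9/8 = 9/8 - P/2)
1/((-167 - 103)*(310 + 210) + C(t(6))) = 1/((-167 - 103)*(310 + 210) + (9/8 - ½*0)) = 1/(-270*520 + (9/8 + 0)) = 1/(-140400 + 9/8) = 1/(-1123191/8) = -8/1123191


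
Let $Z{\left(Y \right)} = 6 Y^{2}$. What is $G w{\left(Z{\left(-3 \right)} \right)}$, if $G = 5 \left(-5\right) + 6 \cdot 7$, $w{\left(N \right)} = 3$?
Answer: $51$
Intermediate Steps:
$G = 17$ ($G = -25 + 42 = 17$)
$G w{\left(Z{\left(-3 \right)} \right)} = 17 \cdot 3 = 51$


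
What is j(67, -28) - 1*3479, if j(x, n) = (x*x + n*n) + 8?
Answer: 1802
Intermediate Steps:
j(x, n) = 8 + n² + x² (j(x, n) = (x² + n²) + 8 = (n² + x²) + 8 = 8 + n² + x²)
j(67, -28) - 1*3479 = (8 + (-28)² + 67²) - 1*3479 = (8 + 784 + 4489) - 3479 = 5281 - 3479 = 1802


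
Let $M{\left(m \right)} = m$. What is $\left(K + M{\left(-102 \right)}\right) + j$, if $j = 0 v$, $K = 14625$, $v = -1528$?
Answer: $14523$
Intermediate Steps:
$j = 0$ ($j = 0 \left(-1528\right) = 0$)
$\left(K + M{\left(-102 \right)}\right) + j = \left(14625 - 102\right) + 0 = 14523 + 0 = 14523$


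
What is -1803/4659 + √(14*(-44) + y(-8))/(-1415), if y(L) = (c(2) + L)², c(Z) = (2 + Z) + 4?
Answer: -601/1553 - 2*I*√154/1415 ≈ -0.38699 - 0.01754*I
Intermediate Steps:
c(Z) = 6 + Z
y(L) = (8 + L)² (y(L) = ((6 + 2) + L)² = (8 + L)²)
-1803/4659 + √(14*(-44) + y(-8))/(-1415) = -1803/4659 + √(14*(-44) + (8 - 8)²)/(-1415) = -1803*1/4659 + √(-616 + 0²)*(-1/1415) = -601/1553 + √(-616 + 0)*(-1/1415) = -601/1553 + √(-616)*(-1/1415) = -601/1553 + (2*I*√154)*(-1/1415) = -601/1553 - 2*I*√154/1415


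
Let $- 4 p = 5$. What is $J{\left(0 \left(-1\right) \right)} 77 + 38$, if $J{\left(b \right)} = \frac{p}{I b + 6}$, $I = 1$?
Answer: $\frac{527}{24} \approx 21.958$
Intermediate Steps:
$p = - \frac{5}{4}$ ($p = \left(- \frac{1}{4}\right) 5 = - \frac{5}{4} \approx -1.25$)
$J{\left(b \right)} = - \frac{5}{4 \left(6 + b\right)}$ ($J{\left(b \right)} = - \frac{5}{4 \left(1 b + 6\right)} = - \frac{5}{4 \left(b + 6\right)} = - \frac{5}{4 \left(6 + b\right)}$)
$J{\left(0 \left(-1\right) \right)} 77 + 38 = - \frac{5}{24 + 4 \cdot 0 \left(-1\right)} 77 + 38 = - \frac{5}{24 + 4 \cdot 0} \cdot 77 + 38 = - \frac{5}{24 + 0} \cdot 77 + 38 = - \frac{5}{24} \cdot 77 + 38 = \left(-5\right) \frac{1}{24} \cdot 77 + 38 = \left(- \frac{5}{24}\right) 77 + 38 = - \frac{385}{24} + 38 = \frac{527}{24}$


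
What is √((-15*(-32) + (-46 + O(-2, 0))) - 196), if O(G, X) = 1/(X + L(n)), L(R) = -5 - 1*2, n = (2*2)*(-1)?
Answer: 3*√1295/7 ≈ 15.423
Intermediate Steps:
n = -4 (n = 4*(-1) = -4)
L(R) = -7 (L(R) = -5 - 2 = -7)
O(G, X) = 1/(-7 + X) (O(G, X) = 1/(X - 7) = 1/(-7 + X))
√((-15*(-32) + (-46 + O(-2, 0))) - 196) = √((-15*(-32) + (-46 + 1/(-7 + 0))) - 196) = √((480 + (-46 + 1/(-7))) - 196) = √((480 + (-46 - ⅐)) - 196) = √((480 - 323/7) - 196) = √(3037/7 - 196) = √(1665/7) = 3*√1295/7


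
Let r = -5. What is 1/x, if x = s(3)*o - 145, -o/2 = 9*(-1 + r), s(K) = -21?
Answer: -1/2413 ≈ -0.00041442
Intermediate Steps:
o = 108 (o = -18*(-1 - 5) = -18*(-6) = -2*(-54) = 108)
x = -2413 (x = -21*108 - 145 = -2268 - 145 = -2413)
1/x = 1/(-2413) = -1/2413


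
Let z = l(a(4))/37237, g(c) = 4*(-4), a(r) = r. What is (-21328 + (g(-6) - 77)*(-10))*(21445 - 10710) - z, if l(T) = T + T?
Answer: -8153880099618/37237 ≈ -2.1897e+8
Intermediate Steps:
g(c) = -16
l(T) = 2*T
z = 8/37237 (z = (2*4)/37237 = 8*(1/37237) = 8/37237 ≈ 0.00021484)
(-21328 + (g(-6) - 77)*(-10))*(21445 - 10710) - z = (-21328 + (-16 - 77)*(-10))*(21445 - 10710) - 1*8/37237 = (-21328 - 93*(-10))*10735 - 8/37237 = (-21328 + 930)*10735 - 8/37237 = -20398*10735 - 8/37237 = -218972530 - 8/37237 = -8153880099618/37237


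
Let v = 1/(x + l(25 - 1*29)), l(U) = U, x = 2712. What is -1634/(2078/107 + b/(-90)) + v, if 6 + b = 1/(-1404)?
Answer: -278261892539/3318591716 ≈ -83.849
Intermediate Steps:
b = -8425/1404 (b = -6 + 1/(-1404) = -6 - 1/1404 = -8425/1404 ≈ -6.0007)
v = 1/2708 (v = 1/(2712 + (25 - 1*29)) = 1/(2712 + (25 - 29)) = 1/(2712 - 4) = 1/2708 ≈ 0.00036928)
-1634/(2078/107 + b/(-90)) + v = -1634/(2078/107 - 8425/1404/(-90)) + 1/2708 = -1634/(2078*(1/107) - 8425/1404*(-1/90)) + 1/2708 = -1634/(2078/107 + 1685/25272) + 1/2708 = -1634/52695511/2704104 + 1/2708 = -1634*2704104/52695511 + 1/2708 = -102755952/1225477 + 1/2708 = -278261892539/3318591716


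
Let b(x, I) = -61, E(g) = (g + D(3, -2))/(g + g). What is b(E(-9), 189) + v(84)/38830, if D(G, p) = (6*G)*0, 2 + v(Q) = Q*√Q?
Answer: -1184316/19415 + 84*√21/19415 ≈ -60.980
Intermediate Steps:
v(Q) = -2 + Q^(3/2) (v(Q) = -2 + Q*√Q = -2 + Q^(3/2))
D(G, p) = 0
E(g) = ½ (E(g) = (g + 0)/(g + g) = g/((2*g)) = g*(1/(2*g)) = ½)
b(E(-9), 189) + v(84)/38830 = -61 + (-2 + 84^(3/2))/38830 = -61 + (-2 + 168*√21)*(1/38830) = -61 + (-1/19415 + 84*√21/19415) = -1184316/19415 + 84*√21/19415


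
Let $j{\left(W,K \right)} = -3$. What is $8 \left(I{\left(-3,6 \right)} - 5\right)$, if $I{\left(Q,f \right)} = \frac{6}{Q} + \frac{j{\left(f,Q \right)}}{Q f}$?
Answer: $- \frac{164}{3} \approx -54.667$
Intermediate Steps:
$I{\left(Q,f \right)} = \frac{6}{Q} - \frac{3}{Q f}$
$8 \left(I{\left(-3,6 \right)} - 5\right) = 8 \left(\frac{3 \left(-1 + 2 \cdot 6\right)}{\left(-3\right) 6} - 5\right) = 8 \left(3 \left(- \frac{1}{3}\right) \frac{1}{6} \left(-1 + 12\right) - 5\right) = 8 \left(3 \left(- \frac{1}{3}\right) \frac{1}{6} \cdot 11 - 5\right) = 8 \left(- \frac{11}{6} - 5\right) = 8 \left(- \frac{41}{6}\right) = - \frac{164}{3}$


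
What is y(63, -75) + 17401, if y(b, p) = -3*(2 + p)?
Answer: 17620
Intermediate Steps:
y(b, p) = -6 - 3*p
y(63, -75) + 17401 = (-6 - 3*(-75)) + 17401 = (-6 + 225) + 17401 = 219 + 17401 = 17620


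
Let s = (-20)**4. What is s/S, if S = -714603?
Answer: -160000/714603 ≈ -0.22390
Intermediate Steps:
s = 160000
s/S = 160000/(-714603) = 160000*(-1/714603) = -160000/714603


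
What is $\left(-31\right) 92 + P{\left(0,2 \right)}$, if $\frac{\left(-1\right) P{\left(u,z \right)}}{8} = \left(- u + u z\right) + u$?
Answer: $-2852$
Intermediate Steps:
$P{\left(u,z \right)} = - 8 u z$ ($P{\left(u,z \right)} = - 8 \left(\left(- u + u z\right) + u\right) = - 8 u z$)
$\left(-31\right) 92 + P{\left(0,2 \right)} = \left(-31\right) 92 - 0 \cdot 2 = -2852 + 0 = -2852$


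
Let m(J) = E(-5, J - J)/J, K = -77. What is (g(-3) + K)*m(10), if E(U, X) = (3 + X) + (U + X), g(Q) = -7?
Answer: 84/5 ≈ 16.800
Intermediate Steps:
E(U, X) = 3 + U + 2*X
m(J) = -2/J (m(J) = (3 - 5 + 2*(J - J))/J = (3 - 5 + 2*0)/J = (3 - 5 + 0)/J = -2/J)
(g(-3) + K)*m(10) = (-7 - 77)*(-2/10) = -(-168)/10 = -84*(-⅕) = 84/5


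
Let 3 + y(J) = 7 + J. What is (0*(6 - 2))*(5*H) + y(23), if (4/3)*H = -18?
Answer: 27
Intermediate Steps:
H = -27/2 (H = (¾)*(-18) = -27/2 ≈ -13.500)
y(J) = 4 + J (y(J) = -3 + (7 + J) = 4 + J)
(0*(6 - 2))*(5*H) + y(23) = (0*(6 - 2))*(5*(-27/2)) + (4 + 23) = (0*4)*(-135/2) + 27 = 0*(-135/2) + 27 = 0 + 27 = 27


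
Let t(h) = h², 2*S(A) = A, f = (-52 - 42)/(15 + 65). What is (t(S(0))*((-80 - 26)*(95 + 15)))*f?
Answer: 0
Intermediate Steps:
f = -47/40 (f = -94/80 = -94*1/80 = -47/40 ≈ -1.1750)
S(A) = A/2
(t(S(0))*((-80 - 26)*(95 + 15)))*f = (((½)*0)²*((-80 - 26)*(95 + 15)))*(-47/40) = (0²*(-106*110))*(-47/40) = (0*(-11660))*(-47/40) = 0*(-47/40) = 0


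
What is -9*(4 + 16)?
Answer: -180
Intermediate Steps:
-9*(4 + 16) = -9*20 = -180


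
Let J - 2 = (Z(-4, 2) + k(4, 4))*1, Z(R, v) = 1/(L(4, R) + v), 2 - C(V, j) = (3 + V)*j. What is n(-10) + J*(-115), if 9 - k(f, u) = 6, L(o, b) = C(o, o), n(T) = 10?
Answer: -13445/24 ≈ -560.21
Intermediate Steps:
C(V, j) = 2 - j*(3 + V) (C(V, j) = 2 - (3 + V)*j = 2 - j*(3 + V))
L(o, b) = 2 - o**2 - 3*o (L(o, b) = 2 - 3*o - o*o = 2 - 3*o - o**2 = 2 - o**2 - 3*o)
Z(R, v) = 1/(-26 + v) (Z(R, v) = 1/((2 - 1*4**2 - 3*4) + v) = 1/((2 - 1*16 - 12) + v) = 1/((2 - 16 - 12) + v) = 1/(-26 + v))
k(f, u) = 3 (k(f, u) = 9 - 1*6 = 9 - 6 = 3)
J = 119/24 (J = 2 + (1/(-26 + 2) + 3)*1 = 2 + (1/(-24) + 3)*1 = 2 + (-1/24 + 3)*1 = 2 + (71/24)*1 = 2 + 71/24 = 119/24 ≈ 4.9583)
n(-10) + J*(-115) = 10 + (119/24)*(-115) = 10 - 13685/24 = -13445/24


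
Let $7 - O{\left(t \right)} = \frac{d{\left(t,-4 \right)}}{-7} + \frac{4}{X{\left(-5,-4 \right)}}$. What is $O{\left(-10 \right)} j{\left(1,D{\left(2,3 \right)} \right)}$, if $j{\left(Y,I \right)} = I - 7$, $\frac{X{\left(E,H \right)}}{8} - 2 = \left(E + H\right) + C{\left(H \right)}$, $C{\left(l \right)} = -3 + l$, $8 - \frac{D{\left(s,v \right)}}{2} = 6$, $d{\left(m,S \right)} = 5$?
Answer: $- \frac{93}{4} \approx -23.25$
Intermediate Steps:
$D{\left(s,v \right)} = 4$ ($D{\left(s,v \right)} = 16 - 12 = 4$)
$X{\left(E,H \right)} = -8 + 8 E + 16 H$ ($X{\left(E,H \right)} = 16 + 8 \left(\left(E + H\right) + \left(-3 + H\right)\right) = 16 + 8 \left(-3 + E + 2 H\right) = 16 + \left(-24 + 8 E + 16 H\right) = -8 + 8 E + 16 H$)
$O{\left(t \right)} = \frac{31}{4}$ ($O{\left(t \right)} = 7 - \left(\frac{5}{-7} + \frac{4}{-8 + 8 \left(-5\right) + 16 \left(-4\right)}\right) = 7 - \left(5 \left(- \frac{1}{7}\right) + \frac{4}{-8 - 40 - 64}\right) = 7 - \left(- \frac{5}{7} + \frac{4}{-112}\right) = 7 - \left(- \frac{5}{7} + 4 \left(- \frac{1}{112}\right)\right) = 7 - \left(- \frac{5}{7} - \frac{1}{28}\right) = 7 - - \frac{3}{4} = 7 + \frac{3}{4} = \frac{31}{4}$)
$j{\left(Y,I \right)} = -7 + I$
$O{\left(-10 \right)} j{\left(1,D{\left(2,3 \right)} \right)} = \frac{31 \left(-7 + 4\right)}{4} = \frac{31}{4} \left(-3\right) = - \frac{93}{4}$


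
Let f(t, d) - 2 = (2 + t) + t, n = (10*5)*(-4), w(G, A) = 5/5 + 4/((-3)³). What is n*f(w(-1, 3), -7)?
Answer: -30800/27 ≈ -1140.7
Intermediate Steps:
w(G, A) = 23/27 (w(G, A) = 5*(⅕) + 4/(-27) = 1 + 4*(-1/27) = 1 - 4/27 = 23/27)
n = -200 (n = 50*(-4) = -200)
f(t, d) = 4 + 2*t (f(t, d) = 2 + ((2 + t) + t) = 2 + (2 + 2*t) = 4 + 2*t)
n*f(w(-1, 3), -7) = -200*(4 + 2*(23/27)) = -200*(4 + 46/27) = -200*154/27 = -30800/27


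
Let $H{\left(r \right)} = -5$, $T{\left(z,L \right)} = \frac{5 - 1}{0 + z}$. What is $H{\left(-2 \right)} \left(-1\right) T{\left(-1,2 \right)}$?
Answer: $-20$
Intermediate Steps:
$T{\left(z,L \right)} = \frac{4}{z}$
$H{\left(-2 \right)} \left(-1\right) T{\left(-1,2 \right)} = \left(-5\right) \left(-1\right) \frac{4}{-1} = 5 \cdot 4 \left(-1\right) = 5 \left(-4\right) = -20$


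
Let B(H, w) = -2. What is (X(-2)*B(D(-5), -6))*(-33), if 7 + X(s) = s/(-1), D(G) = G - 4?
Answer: -330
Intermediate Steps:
D(G) = -4 + G
X(s) = -7 - s (X(s) = -7 + s/(-1) = -7 + s*(-1) = -7 - s)
(X(-2)*B(D(-5), -6))*(-33) = ((-7 - 1*(-2))*(-2))*(-33) = ((-7 + 2)*(-2))*(-33) = -5*(-2)*(-33) = 10*(-33) = -330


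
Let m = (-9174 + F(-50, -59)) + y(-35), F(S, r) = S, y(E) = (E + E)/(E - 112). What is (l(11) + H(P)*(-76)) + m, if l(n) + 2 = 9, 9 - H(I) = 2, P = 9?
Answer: -204719/21 ≈ -9748.5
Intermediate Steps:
H(I) = 7 (H(I) = 9 - 1*2 = 9 - 2 = 7)
y(E) = 2*E/(-112 + E) (y(E) = (2*E)/(-112 + E) = 2*E/(-112 + E))
l(n) = 7 (l(n) = -2 + 9 = 7)
m = -193694/21 (m = (-9174 - 50) + 2*(-35)/(-112 - 35) = -9224 + 2*(-35)/(-147) = -9224 + 2*(-35)*(-1/147) = -9224 + 10/21 = -193694/21 ≈ -9223.5)
(l(11) + H(P)*(-76)) + m = (7 + 7*(-76)) - 193694/21 = (7 - 532) - 193694/21 = -525 - 193694/21 = -204719/21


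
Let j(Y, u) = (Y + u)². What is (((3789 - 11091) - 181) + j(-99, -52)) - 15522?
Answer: -204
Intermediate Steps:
(((3789 - 11091) - 181) + j(-99, -52)) - 15522 = (((3789 - 11091) - 181) + (-99 - 52)²) - 15522 = ((-7302 - 181) + (-151)²) - 15522 = (-7483 + 22801) - 15522 = 15318 - 15522 = -204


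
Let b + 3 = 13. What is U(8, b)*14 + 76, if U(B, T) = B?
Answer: 188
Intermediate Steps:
b = 10 (b = -3 + 13 = 10)
U(8, b)*14 + 76 = 8*14 + 76 = 112 + 76 = 188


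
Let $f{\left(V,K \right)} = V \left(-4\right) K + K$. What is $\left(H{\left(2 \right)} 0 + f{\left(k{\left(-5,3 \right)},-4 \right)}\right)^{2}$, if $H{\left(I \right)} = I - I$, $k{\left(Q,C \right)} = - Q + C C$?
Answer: $48400$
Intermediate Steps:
$k{\left(Q,C \right)} = C^{2} - Q$ ($k{\left(Q,C \right)} = - Q + C^{2} = C^{2} - Q$)
$H{\left(I \right)} = 0$
$f{\left(V,K \right)} = K - 4 K V$ ($f{\left(V,K \right)} = - 4 V K + K = - 4 K V + K = K - 4 K V$)
$\left(H{\left(2 \right)} 0 + f{\left(k{\left(-5,3 \right)},-4 \right)}\right)^{2} = \left(0 \cdot 0 - 4 \left(1 - 4 \left(3^{2} - -5\right)\right)\right)^{2} = \left(0 - 4 \left(1 - 4 \left(9 + 5\right)\right)\right)^{2} = \left(0 - 4 \left(1 - 56\right)\right)^{2} = \left(0 - -220\right)^{2} = \left(0 + 220\right)^{2} = 220^{2} = 48400$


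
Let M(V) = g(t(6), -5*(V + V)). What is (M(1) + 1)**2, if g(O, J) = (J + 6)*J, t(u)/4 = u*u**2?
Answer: 1681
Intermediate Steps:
t(u) = 4*u**3 (t(u) = 4*(u*u**2) = 4*u**3)
g(O, J) = J*(6 + J) (g(O, J) = (6 + J)*J = J*(6 + J))
M(V) = -10*V*(6 - 10*V) (M(V) = (-5*(V + V))*(6 - 5*(V + V)) = (-10*V)*(6 - 10*V) = -10*V*(6 - 10*V))
(M(1) + 1)**2 = (20*1*(-3 + 5*1) + 1)**2 = (20*1*(-3 + 5) + 1)**2 = (20*1*2 + 1)**2 = (40 + 1)**2 = 41**2 = 1681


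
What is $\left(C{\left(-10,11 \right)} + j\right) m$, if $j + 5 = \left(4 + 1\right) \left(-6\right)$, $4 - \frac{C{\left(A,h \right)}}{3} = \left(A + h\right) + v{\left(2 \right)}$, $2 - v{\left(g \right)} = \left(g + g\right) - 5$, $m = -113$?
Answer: $3955$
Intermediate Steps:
$v{\left(g \right)} = 7 - 2 g$ ($v{\left(g \right)} = 2 - \left(\left(g + g\right) - 5\right) = 2 - \left(2 g - 5\right) = 2 - \left(-5 + 2 g\right) = 7 - 2 g$)
$C{\left(A,h \right)} = 3 - 3 A - 3 h$ ($C{\left(A,h \right)} = 12 - 3 \left(\left(A + h\right) + \left(7 - 4\right)\right) = 12 - 3 \left(\left(A + h\right) + 3\right) = 12 - 3 \left(3 + A + h\right) = 12 - \left(9 + 3 A + 3 h\right) = 3 - 3 A - 3 h$)
$j = -35$ ($j = -5 + \left(4 + 1\right) \left(-6\right) = -5 + 5 \left(-6\right) = -5 - 30 = -35$)
$\left(C{\left(-10,11 \right)} + j\right) m = \left(\left(3 - -30 - 33\right) - 35\right) \left(-113\right) = \left(\left(3 + 30 - 33\right) - 35\right) \left(-113\right) = \left(0 - 35\right) \left(-113\right) = \left(-35\right) \left(-113\right) = 3955$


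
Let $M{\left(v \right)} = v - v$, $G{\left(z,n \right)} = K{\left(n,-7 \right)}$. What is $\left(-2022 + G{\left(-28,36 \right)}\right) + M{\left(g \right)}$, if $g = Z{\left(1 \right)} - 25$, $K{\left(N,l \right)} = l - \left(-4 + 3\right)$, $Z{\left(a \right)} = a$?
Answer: $-2028$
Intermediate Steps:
$K{\left(N,l \right)} = 1 + l$ ($K{\left(N,l \right)} = l - -1 = l + 1 = 1 + l$)
$G{\left(z,n \right)} = -6$ ($G{\left(z,n \right)} = 1 - 7 = -6$)
$g = -24$ ($g = 1 - 25 = -24$)
$M{\left(v \right)} = 0$
$\left(-2022 + G{\left(-28,36 \right)}\right) + M{\left(g \right)} = \left(-2022 - 6\right) + 0 = -2028 + 0 = -2028$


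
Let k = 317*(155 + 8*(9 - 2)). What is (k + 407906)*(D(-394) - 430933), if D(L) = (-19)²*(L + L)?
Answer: -339667386993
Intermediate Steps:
D(L) = 722*L (D(L) = 361*(2*L) = 722*L)
k = 66887 (k = 317*(155 + 8*7) = 317*(155 + 56) = 317*211 = 66887)
(k + 407906)*(D(-394) - 430933) = (66887 + 407906)*(722*(-394) - 430933) = 474793*(-284468 - 430933) = 474793*(-715401) = -339667386993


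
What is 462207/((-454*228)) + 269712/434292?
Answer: -4800399275/1248734264 ≈ -3.8442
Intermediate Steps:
462207/((-454*228)) + 269712/434292 = 462207/(-103512) + 269712*(1/434292) = 462207*(-1/103512) + 22476/36191 = -154069/34504 + 22476/36191 = -4800399275/1248734264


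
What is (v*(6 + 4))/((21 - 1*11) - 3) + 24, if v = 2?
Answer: 188/7 ≈ 26.857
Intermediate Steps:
(v*(6 + 4))/((21 - 1*11) - 3) + 24 = (2*(6 + 4))/((21 - 1*11) - 3) + 24 = (2*10)/((21 - 11) - 3) + 24 = 20/(10 - 3) + 24 = 20/7 + 24 = 188/7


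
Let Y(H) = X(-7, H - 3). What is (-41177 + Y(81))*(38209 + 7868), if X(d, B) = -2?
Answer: -1897404783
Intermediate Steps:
Y(H) = -2
(-41177 + Y(81))*(38209 + 7868) = (-41177 - 2)*(38209 + 7868) = -41179*46077 = -1897404783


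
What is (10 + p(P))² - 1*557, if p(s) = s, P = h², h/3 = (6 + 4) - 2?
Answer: 342839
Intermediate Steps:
h = 24 (h = 3*((6 + 4) - 2) = 3*(10 - 2) = 3*8 = 24)
P = 576 (P = 24² = 576)
(10 + p(P))² - 1*557 = (10 + 576)² - 1*557 = 586² - 557 = 343396 - 557 = 342839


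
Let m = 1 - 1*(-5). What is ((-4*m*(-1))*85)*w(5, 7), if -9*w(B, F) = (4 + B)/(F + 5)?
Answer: -170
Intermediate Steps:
m = 6 (m = 1 + 5 = 6)
w(B, F) = -(4 + B)/(9*(5 + F)) (w(B, F) = -(4 + B)/(9*(F + 5)) = -(4 + B)/(9*(5 + F)))
((-4*m*(-1))*85)*w(5, 7) = ((-4*6*(-1))*85)*((-4 - 1*5)/(9*(5 + 7))) = (-24*(-1)*85)*((⅑)*(-4 - 5)/12) = (24*85)*((⅑)*(1/12)*(-9)) = 2040*(-1/12) = -170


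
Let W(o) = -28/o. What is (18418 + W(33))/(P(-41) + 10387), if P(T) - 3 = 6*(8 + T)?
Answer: 303883/168168 ≈ 1.8070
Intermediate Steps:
P(T) = 51 + 6*T (P(T) = 3 + 6*(8 + T) = 3 + (48 + 6*T) = 51 + 6*T)
(18418 + W(33))/(P(-41) + 10387) = (18418 - 28/33)/((51 + 6*(-41)) + 10387) = (18418 - 28*1/33)/((51 - 246) + 10387) = (18418 - 28/33)/(-195 + 10387) = (607766/33)/10192 = (607766/33)*(1/10192) = 303883/168168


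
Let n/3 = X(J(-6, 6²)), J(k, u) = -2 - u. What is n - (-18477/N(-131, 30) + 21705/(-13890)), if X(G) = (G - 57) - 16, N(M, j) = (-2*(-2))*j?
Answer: -3286603/18520 ≈ -177.46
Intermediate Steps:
N(M, j) = 4*j
X(G) = -73 + G (X(G) = (-57 + G) - 16 = -73 + G)
n = -333 (n = 3*(-73 + (-2 - 1*6²)) = 3*(-73 + (-2 - 1*36)) = 3*(-73 + (-2 - 36)) = 3*(-73 - 38) = 3*(-111) = -333)
n - (-18477/N(-131, 30) + 21705/(-13890)) = -333 - (-18477/(4*30) + 21705/(-13890)) = -333 - (-18477/120 + 21705*(-1/13890)) = -333 - (-18477*1/120 - 1447/926) = -333 - (-6159/40 - 1447/926) = -333 - 1*(-2880557/18520) = -333 + 2880557/18520 = -3286603/18520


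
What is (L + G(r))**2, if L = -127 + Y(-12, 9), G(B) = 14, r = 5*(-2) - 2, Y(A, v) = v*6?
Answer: 3481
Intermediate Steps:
Y(A, v) = 6*v
r = -12 (r = -10 - 2 = -12)
L = -73 (L = -127 + 6*9 = -127 + 54 = -73)
(L + G(r))**2 = (-73 + 14)**2 = (-59)**2 = 3481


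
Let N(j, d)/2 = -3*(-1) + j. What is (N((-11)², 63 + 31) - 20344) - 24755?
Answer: -44851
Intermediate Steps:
N(j, d) = 6 + 2*j (N(j, d) = 2*(-3*(-1) + j) = 2*(3 + j) = 6 + 2*j)
(N((-11)², 63 + 31) - 20344) - 24755 = ((6 + 2*(-11)²) - 20344) - 24755 = ((6 + 2*121) - 20344) - 24755 = ((6 + 242) - 20344) - 24755 = (248 - 20344) - 24755 = -20096 - 24755 = -44851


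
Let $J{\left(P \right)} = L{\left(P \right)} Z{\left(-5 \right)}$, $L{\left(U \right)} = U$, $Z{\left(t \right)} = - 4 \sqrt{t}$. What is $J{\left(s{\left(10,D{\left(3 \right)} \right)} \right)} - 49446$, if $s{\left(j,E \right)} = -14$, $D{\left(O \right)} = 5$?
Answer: $-49446 + 56 i \sqrt{5} \approx -49446.0 + 125.22 i$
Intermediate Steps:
$J{\left(P \right)} = - 4 i P \sqrt{5}$ ($J{\left(P \right)} = P \left(- 4 \sqrt{-5}\right) = P \left(- 4 i \sqrt{5}\right) = - 4 i P \sqrt{5}$)
$J{\left(s{\left(10,D{\left(3 \right)} \right)} \right)} - 49446 = \left(-4\right) i \left(-14\right) \sqrt{5} - 49446 = 56 i \sqrt{5} - 49446 = -49446 + 56 i \sqrt{5}$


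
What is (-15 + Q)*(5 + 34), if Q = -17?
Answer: -1248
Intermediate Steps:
(-15 + Q)*(5 + 34) = (-15 - 17)*(5 + 34) = -32*39 = -1248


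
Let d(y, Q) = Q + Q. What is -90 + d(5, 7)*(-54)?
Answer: -846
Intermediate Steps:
d(y, Q) = 2*Q
-90 + d(5, 7)*(-54) = -90 + (2*7)*(-54) = -90 + 14*(-54) = -90 - 756 = -846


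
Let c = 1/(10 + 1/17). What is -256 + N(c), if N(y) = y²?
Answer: -7485407/29241 ≈ -255.99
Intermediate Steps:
c = 17/171 (c = 1/(10 + 1/17) = 1/(171/17) = 17/171 ≈ 0.099415)
-256 + N(c) = -256 + (17/171)² = -256 + 289/29241 = -7485407/29241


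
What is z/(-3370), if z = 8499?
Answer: -8499/3370 ≈ -2.5220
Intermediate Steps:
z/(-3370) = 8499/(-3370) = 8499*(-1/3370) = -8499/3370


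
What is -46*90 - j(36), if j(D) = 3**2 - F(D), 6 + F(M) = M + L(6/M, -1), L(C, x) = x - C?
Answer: -24721/6 ≈ -4120.2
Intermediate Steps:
F(M) = -7 + M - 6/M (F(M) = -6 + (M + (-1 - 6/M)) = -6 + (-1 + M - 6/M) = -7 + M - 6/M)
j(D) = 16 - D + 6/D (j(D) = 3**2 - (-7 + D - 6/D) = 9 + (7 - D + 6/D) = 16 - D + 6/D)
-46*90 - j(36) = -46*90 - (16 - 1*36 + 6/36) = -4140 - (16 - 36 + 6*(1/36)) = -4140 - (16 - 36 + 1/6) = -4140 - 1*(-119/6) = -4140 + 119/6 = -24721/6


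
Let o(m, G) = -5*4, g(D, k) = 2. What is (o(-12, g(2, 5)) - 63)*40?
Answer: -3320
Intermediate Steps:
o(m, G) = -20
(o(-12, g(2, 5)) - 63)*40 = (-20 - 63)*40 = -83*40 = -3320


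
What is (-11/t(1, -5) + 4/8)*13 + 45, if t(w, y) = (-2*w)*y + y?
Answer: 229/10 ≈ 22.900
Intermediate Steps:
t(w, y) = y - 2*w*y (t(w, y) = -2*w*y + y = y - 2*w*y)
(-11/t(1, -5) + 4/8)*13 + 45 = (-11*(-1/(5*(1 - 2*1))) + 4/8)*13 + 45 = (-11*(-1/(5*(1 - 2))) + 4*(1/8))*13 + 45 = (-11/((-5*(-1))) + 1/2)*13 + 45 = (-11/5 + 1/2)*13 + 45 = -17/10*13 + 45 = -221/10 + 45 = 229/10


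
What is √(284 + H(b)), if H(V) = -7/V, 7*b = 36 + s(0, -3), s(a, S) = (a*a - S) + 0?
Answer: √430053/39 ≈ 16.815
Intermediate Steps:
s(a, S) = a² - S (s(a, S) = (a² - S) + 0 = a² - S)
b = 39/7 (b = (36 + (0² - 1*(-3)))/7 = (36 + (0 + 3))/7 = (36 + 3)/7 = (⅐)*39 = 39/7 ≈ 5.5714)
√(284 + H(b)) = √(284 - 7/39/7) = √(284 - 7*7/39) = √(284 - 49/39) = √(11027/39) = √430053/39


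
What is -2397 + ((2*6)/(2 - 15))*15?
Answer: -31341/13 ≈ -2410.8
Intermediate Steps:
-2397 + ((2*6)/(2 - 15))*15 = -2397 + (12/(-13))*15 = -2397 + (12*(-1/13))*15 = -2397 - 12/13*15 = -2397 - 180/13 = -31341/13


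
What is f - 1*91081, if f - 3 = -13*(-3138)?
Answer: -50284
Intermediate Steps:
f = 40797 (f = 3 - 13*(-3138) = 3 + 40794 = 40797)
f - 1*91081 = 40797 - 1*91081 = 40797 - 91081 = -50284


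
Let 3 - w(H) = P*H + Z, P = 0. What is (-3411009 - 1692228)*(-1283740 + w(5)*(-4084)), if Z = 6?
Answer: 6488704606656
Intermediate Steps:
w(H) = -3 (w(H) = 3 - (0*H + 6) = 3 - (0 + 6) = 3 - 1*6 = 3 - 6 = -3)
(-3411009 - 1692228)*(-1283740 + w(5)*(-4084)) = (-3411009 - 1692228)*(-1283740 - 3*(-4084)) = -5103237*(-1283740 + 12252) = -5103237*(-1271488) = 6488704606656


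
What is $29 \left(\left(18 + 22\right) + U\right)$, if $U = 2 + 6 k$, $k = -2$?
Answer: $870$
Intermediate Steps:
$U = -10$ ($U = 2 + 6 \left(-2\right) = 2 - 12 = -10$)
$29 \left(\left(18 + 22\right) + U\right) = 29 \left(\left(18 + 22\right) - 10\right) = 29 \left(40 - 10\right) = 29 \cdot 30 = 870$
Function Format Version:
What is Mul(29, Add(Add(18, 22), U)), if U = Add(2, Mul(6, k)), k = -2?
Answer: 870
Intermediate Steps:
U = -10 (U = Add(2, Mul(6, -2)) = Add(2, -12) = -10)
Mul(29, Add(Add(18, 22), U)) = Mul(29, Add(Add(18, 22), -10)) = Mul(29, Add(40, -10)) = Mul(29, 30) = 870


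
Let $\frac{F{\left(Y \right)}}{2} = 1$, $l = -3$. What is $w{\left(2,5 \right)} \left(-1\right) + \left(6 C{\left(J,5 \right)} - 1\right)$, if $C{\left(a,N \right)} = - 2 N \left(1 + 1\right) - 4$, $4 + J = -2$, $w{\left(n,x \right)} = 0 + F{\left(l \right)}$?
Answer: $-147$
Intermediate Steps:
$F{\left(Y \right)} = 2$ ($F{\left(Y \right)} = 2 \cdot 1 = 2$)
$w{\left(n,x \right)} = 2$ ($w{\left(n,x \right)} = 0 + 2 = 2$)
$J = -6$ ($J = -4 - 2 = -6$)
$C{\left(a,N \right)} = -4 - 4 N$ ($C{\left(a,N \right)} = - 2 N 2 - 4 = - 2 \cdot 2 N - 4 = - 4 N - 4 = -4 - 4 N$)
$w{\left(2,5 \right)} \left(-1\right) + \left(6 C{\left(J,5 \right)} - 1\right) = 2 \left(-1\right) + \left(6 \left(-4 - 20\right) - 1\right) = -2 + \left(6 \left(-4 - 20\right) - 1\right) = -2 + \left(6 \left(-24\right) - 1\right) = -2 - 145 = -147$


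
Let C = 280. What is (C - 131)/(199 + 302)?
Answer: 149/501 ≈ 0.29741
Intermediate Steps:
(C - 131)/(199 + 302) = (280 - 131)/(199 + 302) = 149/501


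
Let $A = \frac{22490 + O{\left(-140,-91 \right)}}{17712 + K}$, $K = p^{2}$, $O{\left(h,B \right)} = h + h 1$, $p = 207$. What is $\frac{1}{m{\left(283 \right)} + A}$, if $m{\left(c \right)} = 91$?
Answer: $\frac{60561}{5533261} \approx 0.010945$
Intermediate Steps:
$O{\left(h,B \right)} = 2 h$ ($O{\left(h,B \right)} = h + h = 2 h$)
$K = 42849$ ($K = 207^{2} = 42849$)
$A = \frac{22210}{60561}$ ($A = \frac{22490 + 2 \left(-140\right)}{17712 + 42849} = \frac{22490 - 280}{60561} = 22210 \cdot \frac{1}{60561} = \frac{22210}{60561} \approx 0.36674$)
$\frac{1}{m{\left(283 \right)} + A} = \frac{1}{91 + \frac{22210}{60561}} = \frac{1}{\frac{5533261}{60561}} = \frac{60561}{5533261}$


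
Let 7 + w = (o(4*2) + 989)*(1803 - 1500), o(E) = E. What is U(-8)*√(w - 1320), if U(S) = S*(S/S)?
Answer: -16*√75191 ≈ -4387.4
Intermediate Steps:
w = 302084 (w = -7 + (4*2 + 989)*(1803 - 1500) = -7 + (8 + 989)*303 = -7 + 997*303 = -7 + 302091 = 302084)
U(S) = S (U(S) = S*1 = S)
U(-8)*√(w - 1320) = -8*√(302084 - 1320) = -16*√75191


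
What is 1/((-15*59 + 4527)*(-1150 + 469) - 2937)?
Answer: -1/2483139 ≈ -4.0272e-7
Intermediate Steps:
1/((-15*59 + 4527)*(-1150 + 469) - 2937) = 1/((-885 + 4527)*(-681) - 2937) = 1/(3642*(-681) - 2937) = 1/(-2480202 - 2937) = 1/(-2483139) = -1/2483139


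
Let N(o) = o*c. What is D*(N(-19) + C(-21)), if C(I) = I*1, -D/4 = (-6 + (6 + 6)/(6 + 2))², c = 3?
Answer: 6318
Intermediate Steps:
N(o) = 3*o (N(o) = o*3 = 3*o)
D = -81 (D = -4*(-6 + (6 + 6)/(6 + 2))² = -4*(-6 + 12/8)² = -4*(-6 + 12*(⅛))² = -4*(-6 + 3/2)² = -4*(-9/2)² = -4*81/4 = -81)
C(I) = I
D*(N(-19) + C(-21)) = -81*(3*(-19) - 21) = -81*(-57 - 21) = -81*(-78) = 6318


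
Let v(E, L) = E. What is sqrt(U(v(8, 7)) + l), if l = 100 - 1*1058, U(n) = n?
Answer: 5*I*sqrt(38) ≈ 30.822*I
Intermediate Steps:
l = -958 (l = 100 - 1058 = -958)
sqrt(U(v(8, 7)) + l) = sqrt(8 - 958) = sqrt(-950) = 5*I*sqrt(38)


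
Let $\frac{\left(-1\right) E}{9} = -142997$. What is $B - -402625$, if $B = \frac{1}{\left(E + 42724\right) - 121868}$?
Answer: $\frac{486302151126}{1207829} \approx 4.0263 \cdot 10^{5}$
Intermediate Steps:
$E = 1286973$ ($E = \left(-9\right) \left(-142997\right) = 1286973$)
$B = \frac{1}{1207829}$ ($B = \frac{1}{\left(1286973 + 42724\right) - 121868} = \frac{1}{1329697 - 121868} = \frac{1}{1207829} \approx 8.2793 \cdot 10^{-7}$)
$B - -402625 = \frac{1}{1207829} - -402625 = \frac{1}{1207829} + 402625 = \frac{486302151126}{1207829}$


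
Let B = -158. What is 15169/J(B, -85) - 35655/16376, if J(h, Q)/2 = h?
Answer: -64918631/1293704 ≈ -50.180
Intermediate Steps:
J(h, Q) = 2*h
15169/J(B, -85) - 35655/16376 = 15169/((2*(-158))) - 35655/16376 = 15169/(-316) - 35655*1/16376 = 15169*(-1/316) - 35655/16376 = -15169/316 - 35655/16376 = -64918631/1293704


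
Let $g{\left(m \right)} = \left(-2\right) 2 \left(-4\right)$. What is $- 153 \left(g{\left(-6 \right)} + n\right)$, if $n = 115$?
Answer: $-20043$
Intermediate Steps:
$g{\left(m \right)} = 16$ ($g{\left(m \right)} = \left(-4\right) \left(-4\right) = 16$)
$- 153 \left(g{\left(-6 \right)} + n\right) = - 153 \left(16 + 115\right) = \left(-153\right) 131 = -20043$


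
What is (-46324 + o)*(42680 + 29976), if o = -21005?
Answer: -4891855824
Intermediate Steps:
(-46324 + o)*(42680 + 29976) = (-46324 - 21005)*(42680 + 29976) = -67329*72656 = -4891855824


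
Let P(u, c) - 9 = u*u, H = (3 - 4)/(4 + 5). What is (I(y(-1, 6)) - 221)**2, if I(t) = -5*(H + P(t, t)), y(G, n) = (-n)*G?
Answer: 16072081/81 ≈ 1.9842e+5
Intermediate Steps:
y(G, n) = -G*n
H = -1/9 ≈ -0.11111
P(u, c) = 9 + u**2 (P(u, c) = 9 + u*u = 9 + u**2)
I(t) = -400/9 - 5*t**2 (I(t) = -5*(-1/9 + (9 + t**2)) = -5*(80/9 + t**2) = -400/9 - 5*t**2)
(I(y(-1, 6)) - 221)**2 = ((-400/9 - 5*(-1*(-1)*6)**2) - 221)**2 = ((-400/9 - 5*6**2) - 221)**2 = ((-400/9 - 5*36) - 221)**2 = ((-400/9 - 180) - 221)**2 = (-2020/9 - 221)**2 = (-4009/9)**2 = 16072081/81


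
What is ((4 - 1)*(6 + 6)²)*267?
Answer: 115344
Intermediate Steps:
((4 - 1)*(6 + 6)²)*267 = (3*12²)*267 = (3*144)*267 = 432*267 = 115344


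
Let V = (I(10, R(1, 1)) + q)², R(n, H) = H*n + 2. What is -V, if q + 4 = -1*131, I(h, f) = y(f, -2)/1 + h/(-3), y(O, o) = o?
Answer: -177241/9 ≈ -19693.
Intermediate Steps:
R(n, H) = 2 + H*n
I(h, f) = -2 - h/3 (I(h, f) = -2/1 + h/(-3) = -2*1 + h*(-⅓) = -2 - h/3)
q = -135 (q = -4 - 1*131 = -4 - 131 = -135)
V = 177241/9 (V = ((-2 - ⅓*10) - 135)² = ((-2 - 10/3) - 135)² = (-16/3 - 135)² = (-421/3)² = 177241/9 ≈ 19693.)
-V = -1*177241/9 = -177241/9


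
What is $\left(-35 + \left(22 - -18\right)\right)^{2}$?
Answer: $25$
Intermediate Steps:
$\left(-35 + \left(22 - -18\right)\right)^{2} = \left(-35 + \left(22 + 18\right)\right)^{2} = \left(-35 + 40\right)^{2} = 5^{2} = 25$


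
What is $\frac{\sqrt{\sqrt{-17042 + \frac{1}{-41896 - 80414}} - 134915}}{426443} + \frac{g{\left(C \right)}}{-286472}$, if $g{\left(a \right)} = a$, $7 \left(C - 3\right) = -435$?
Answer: $\frac{207}{1002652} + \frac{\sqrt{-2768577223500 + 1510 i \sqrt{3147454601710}}}{1931786790} \approx 0.00020687 + 0.00086133 i$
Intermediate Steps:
$C = - \frac{414}{7}$ ($C = 3 + \frac{1}{7} \left(-435\right) = 3 - \frac{435}{7} = - \frac{414}{7} \approx -59.143$)
$\frac{\sqrt{\sqrt{-17042 + \frac{1}{-41896 - 80414}} - 134915}}{426443} + \frac{g{\left(C \right)}}{-286472} = \frac{\sqrt{\sqrt{-17042 + \frac{1}{-41896 - 80414}} - 134915}}{426443} - \frac{414}{7 \left(-286472\right)} = \sqrt{\sqrt{-17042 + \frac{1}{-122310}} - 134915} \cdot \frac{1}{426443} - - \frac{207}{1002652} = \sqrt{\sqrt{-17042 - \frac{1}{122310}} - 134915} \cdot \frac{1}{426443} + \frac{207}{1002652} = \sqrt{\sqrt{- \frac{2084407021}{122310}} - 134915} \cdot \frac{1}{426443} + \frac{207}{1002652} = \sqrt{\frac{i \sqrt{3147454601710}}{13590} - 134915} \cdot \frac{1}{426443} + \frac{207}{1002652} = \sqrt{-134915 + \frac{i \sqrt{3147454601710}}{13590}} \cdot \frac{1}{426443} + \frac{207}{1002652} = \frac{\sqrt{-134915 + \frac{i \sqrt{3147454601710}}{13590}}}{426443} + \frac{207}{1002652} = \frac{207}{1002652} + \frac{\sqrt{-134915 + \frac{i \sqrt{3147454601710}}{13590}}}{426443}$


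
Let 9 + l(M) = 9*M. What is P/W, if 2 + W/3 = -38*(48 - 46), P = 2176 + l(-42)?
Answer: -1789/234 ≈ -7.6453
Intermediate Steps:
l(M) = -9 + 9*M
P = 1789 (P = 2176 + (-9 + 9*(-42)) = 2176 + (-9 - 378) = 2176 - 387 = 1789)
W = -234 (W = -6 + 3*(-38*(48 - 46)) = -6 + 3*(-38*2) = -6 + 3*(-76) = -6 - 228 = -234)
P/W = 1789/(-234) = 1789*(-1/234) = -1789/234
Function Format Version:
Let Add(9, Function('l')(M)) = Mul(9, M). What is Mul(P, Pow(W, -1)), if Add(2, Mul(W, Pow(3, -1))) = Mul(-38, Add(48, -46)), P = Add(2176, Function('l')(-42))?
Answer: Rational(-1789, 234) ≈ -7.6453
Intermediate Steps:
Function('l')(M) = Add(-9, Mul(9, M))
P = 1789 (P = Add(2176, Add(-9, Mul(9, -42))) = Add(2176, Add(-9, -378)) = Add(2176, -387) = 1789)
W = -234 (W = Add(-6, Mul(3, Mul(-38, Add(48, -46)))) = Add(-6, Mul(3, Mul(-38, 2))) = Add(-6, Mul(3, -76)) = Add(-6, -228) = -234)
Mul(P, Pow(W, -1)) = Mul(1789, Pow(-234, -1)) = Mul(1789, Rational(-1, 234)) = Rational(-1789, 234)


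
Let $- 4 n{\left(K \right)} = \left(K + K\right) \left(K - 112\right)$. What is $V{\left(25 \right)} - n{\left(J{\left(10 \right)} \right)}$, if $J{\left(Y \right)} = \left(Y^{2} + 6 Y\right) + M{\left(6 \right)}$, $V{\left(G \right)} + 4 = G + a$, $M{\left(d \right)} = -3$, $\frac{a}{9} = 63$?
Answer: $\frac{8241}{2} \approx 4120.5$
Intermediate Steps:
$a = 567$ ($a = 9 \cdot 63 = 567$)
$V{\left(G \right)} = 563 + G$ ($V{\left(G \right)} = -4 + \left(G + 567\right) = -4 + \left(567 + G\right) = 563 + G$)
$J{\left(Y \right)} = -3 + Y^{2} + 6 Y$ ($J{\left(Y \right)} = \left(Y^{2} + 6 Y\right) - 3 = -3 + Y^{2} + 6 Y$)
$n{\left(K \right)} = - \frac{K \left(-112 + K\right)}{2}$ ($n{\left(K \right)} = - \frac{\left(K + K\right) \left(K - 112\right)}{4} = - \frac{2 K \left(-112 + K\right)}{4} = - \frac{K \left(-112 + K\right)}{2}$)
$V{\left(25 \right)} - n{\left(J{\left(10 \right)} \right)} = \left(563 + 25\right) - \frac{\left(-3 + 10^{2} + 6 \cdot 10\right) \left(112 - \left(-3 + 10^{2} + 6 \cdot 10\right)\right)}{2} = 588 - \frac{\left(-3 + 100 + 60\right) \left(112 - \left(-3 + 100 + 60\right)\right)}{2} = 588 - \frac{1}{2} \cdot 157 \left(112 - 157\right) = 588 - \frac{1}{2} \cdot 157 \left(-45\right) = 588 - - \frac{7065}{2} = 588 + \frac{7065}{2} = \frac{8241}{2}$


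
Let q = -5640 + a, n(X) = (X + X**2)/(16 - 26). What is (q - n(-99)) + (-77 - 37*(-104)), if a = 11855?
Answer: 54781/5 ≈ 10956.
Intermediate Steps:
n(X) = -X/10 - X**2/10 (n(X) = (X + X**2)/(-10) = (X + X**2)*(-1/10) = -X/10 - X**2/10)
q = 6215 (q = -5640 + 11855 = 6215)
(q - n(-99)) + (-77 - 37*(-104)) = (6215 - (-1)*(-99)*(1 - 99)/10) + (-77 - 37*(-104)) = (6215 - (-1)*(-99)*(-98)/10) + (-77 + 3848) = (6215 - 1*(-4851/5)) + 3771 = (6215 + 4851/5) + 3771 = 35926/5 + 3771 = 54781/5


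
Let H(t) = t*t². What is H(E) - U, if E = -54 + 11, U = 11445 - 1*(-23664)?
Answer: -114616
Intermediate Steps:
U = 35109 (U = 11445 + 23664 = 35109)
E = -43
H(t) = t³
H(E) - U = (-43)³ - 1*35109 = -79507 - 35109 = -114616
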